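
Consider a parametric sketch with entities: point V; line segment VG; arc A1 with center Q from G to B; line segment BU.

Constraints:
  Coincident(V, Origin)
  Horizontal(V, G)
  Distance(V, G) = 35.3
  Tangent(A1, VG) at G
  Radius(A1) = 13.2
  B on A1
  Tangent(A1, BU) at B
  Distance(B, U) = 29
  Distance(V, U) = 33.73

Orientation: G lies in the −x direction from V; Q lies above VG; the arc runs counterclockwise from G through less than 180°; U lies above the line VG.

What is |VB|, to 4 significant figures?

24.70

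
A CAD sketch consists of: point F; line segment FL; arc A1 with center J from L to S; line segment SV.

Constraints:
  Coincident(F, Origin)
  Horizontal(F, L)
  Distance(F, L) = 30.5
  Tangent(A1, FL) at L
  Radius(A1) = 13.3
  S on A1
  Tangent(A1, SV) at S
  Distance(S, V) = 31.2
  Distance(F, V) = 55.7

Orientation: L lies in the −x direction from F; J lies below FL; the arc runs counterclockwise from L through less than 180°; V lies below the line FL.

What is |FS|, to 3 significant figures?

46.6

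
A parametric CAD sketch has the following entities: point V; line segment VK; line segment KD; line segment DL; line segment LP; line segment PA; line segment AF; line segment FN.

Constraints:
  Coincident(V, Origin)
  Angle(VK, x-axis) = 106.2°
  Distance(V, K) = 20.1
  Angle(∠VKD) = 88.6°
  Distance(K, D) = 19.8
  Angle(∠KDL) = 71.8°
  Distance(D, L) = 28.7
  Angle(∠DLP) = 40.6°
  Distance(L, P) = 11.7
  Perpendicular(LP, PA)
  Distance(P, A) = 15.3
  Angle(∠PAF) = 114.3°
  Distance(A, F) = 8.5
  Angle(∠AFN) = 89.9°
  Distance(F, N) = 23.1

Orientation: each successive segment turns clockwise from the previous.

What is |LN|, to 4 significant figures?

5.966

∠PAF = 114.3° gives AF at -28.50° from the x-axis; with |AF| = 8.5, F = (24.42, 10.22). ∠AFN = 89.9° gives FN at -118.6° from the x-axis; with |FN| = 23.1, N = (13.36, -10.06). Then |LN| = |N − L| = 5.966.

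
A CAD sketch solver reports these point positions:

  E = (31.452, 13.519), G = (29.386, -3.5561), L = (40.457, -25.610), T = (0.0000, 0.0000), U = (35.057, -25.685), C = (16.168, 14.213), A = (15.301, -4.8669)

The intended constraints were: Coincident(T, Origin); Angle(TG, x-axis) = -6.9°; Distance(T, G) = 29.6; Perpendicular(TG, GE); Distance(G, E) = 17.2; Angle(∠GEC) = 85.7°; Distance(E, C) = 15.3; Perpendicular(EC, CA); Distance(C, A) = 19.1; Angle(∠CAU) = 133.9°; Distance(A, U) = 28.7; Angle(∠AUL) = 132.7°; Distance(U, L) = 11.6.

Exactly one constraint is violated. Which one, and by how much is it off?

Distance(U, L) = 11.6 — off by 6.20.

T = (0.00, 0.00) ✓; TG at -6.900° ✓; |TG| = 29.60 ✓; ∠(TG, GE) = 90.00° ✓; |GE| = 17.20 ✓; ∠GEC = 85.70° ✓; |EC| = 15.30 ✓; ∠(EC, CA) = 90.00° ✓; |CA| = 19.10 ✓; ∠CAU = 133.9° ✓; |AU| = 28.70 ✓; ∠AUL = 132.7° ✓; |UL| = 5.401 ✗.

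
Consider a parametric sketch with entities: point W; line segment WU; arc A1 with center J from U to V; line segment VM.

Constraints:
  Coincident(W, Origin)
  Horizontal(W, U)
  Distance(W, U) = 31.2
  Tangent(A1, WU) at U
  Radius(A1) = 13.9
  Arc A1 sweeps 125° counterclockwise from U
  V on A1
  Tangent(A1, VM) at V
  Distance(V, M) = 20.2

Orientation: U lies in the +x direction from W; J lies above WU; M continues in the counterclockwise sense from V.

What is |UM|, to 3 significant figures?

38.4

On A1, U sits at bearing -90° from J; a 125° counterclockwise sweep puts V at bearing 35°, so V = J + 13.9·(cos 35°, sin 35°) = (42.6, 21.9). The tangent condition forces JV to be normal to VM, so VM runs along (−sin 35°, cos 35°); with |VM| = 20.2, M = (31.0, 38.4). Then |UM| = |M − U| = 38.4.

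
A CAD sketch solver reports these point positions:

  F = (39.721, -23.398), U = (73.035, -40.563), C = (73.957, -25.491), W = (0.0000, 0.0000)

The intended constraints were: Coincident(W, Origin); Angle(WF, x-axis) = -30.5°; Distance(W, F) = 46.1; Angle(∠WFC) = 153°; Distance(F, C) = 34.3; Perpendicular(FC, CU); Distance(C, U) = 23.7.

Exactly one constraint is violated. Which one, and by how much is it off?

Distance(C, U) = 23.7 — off by 8.60.

W = (0.00, 0.00) ✓; WF at -30.50° ✓; |WF| = 46.10 ✓; ∠WFC = 153.0° ✓; |FC| = 34.30 ✓; ∠(FC, CU) = 90.00° ✓; |CU| = 15.10 ✗.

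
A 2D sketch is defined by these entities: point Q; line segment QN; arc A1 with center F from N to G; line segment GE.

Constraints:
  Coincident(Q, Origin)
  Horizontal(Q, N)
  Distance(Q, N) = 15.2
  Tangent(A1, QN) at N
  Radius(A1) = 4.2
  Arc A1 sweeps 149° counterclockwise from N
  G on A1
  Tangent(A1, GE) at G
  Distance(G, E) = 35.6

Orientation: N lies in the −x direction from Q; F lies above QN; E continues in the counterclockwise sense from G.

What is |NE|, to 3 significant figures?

38.6

Q is at the origin; Q and N share the same y with |QN| = 15.2 and N on the −x side, so N = (-15.2, 0.00). The tangent condition forces FN to be normal to QN, so F = N + (0, 4.2) = (-15.2, 4.20). On A1, N sits at bearing -90° from F; a 149° counterclockwise sweep puts G at bearing 59°, so G = F + 4.2·(cos 59°, sin 59°) = (-13.0, 7.80). Tangency of A1 to GE means the radius FG is perpendicular to GE, so GE runs along (−sin 59°, cos 59°); with |GE| = 35.6, E = (-43.6, 26.1). Then |NE| = |E − N| = 38.6.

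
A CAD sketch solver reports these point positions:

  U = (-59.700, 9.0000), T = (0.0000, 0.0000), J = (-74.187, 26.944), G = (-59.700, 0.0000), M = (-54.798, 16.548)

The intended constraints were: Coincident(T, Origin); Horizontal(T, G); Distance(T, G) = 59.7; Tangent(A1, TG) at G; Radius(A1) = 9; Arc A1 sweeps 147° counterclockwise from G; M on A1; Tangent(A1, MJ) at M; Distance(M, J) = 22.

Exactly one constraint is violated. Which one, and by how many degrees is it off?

Tangent(A1, MJ) at M — off by 4.80°.

T = (0.00, 0.00) ✓; T.y = 0.00, G.y = 0.00 ✓; |TG| = 59.70 ✓; ∠(UG, GT) = 90.00° ✓; |UG| = 9.000 ✓; bearing(U→M) − bearing(U→G) = 147.0° ✓; |UM| = 9.000 ✓; ∠(UM, MJ) = 85.20° ✗; |MJ| = 22.00 ✓.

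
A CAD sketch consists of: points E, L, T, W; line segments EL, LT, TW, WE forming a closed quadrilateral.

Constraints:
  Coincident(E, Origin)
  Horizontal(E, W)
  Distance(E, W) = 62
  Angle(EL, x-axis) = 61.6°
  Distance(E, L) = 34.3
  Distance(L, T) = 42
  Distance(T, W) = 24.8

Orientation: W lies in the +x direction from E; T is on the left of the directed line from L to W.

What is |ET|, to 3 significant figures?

62.9

E is at the origin; EW is horizontal with |EW| = 62.0 and W in +x, so W = (62.0, 0). EL runs at 61.6° with |EL| = 34.3, so L = (16.3, 30.2). T is determined by |LT| = 42.0 and |TW| = 24.8 together: it lies at the intersection of circle(L, 42.0) and circle(W, 24.8). With |LW| = 54.8, the foot of the radical line on LW is 37.9 from L and the perpendicular offset is √(42.0² − 37.9²) = 18.2. Taking the left-of-LW solution: T = (57.9, 24.5).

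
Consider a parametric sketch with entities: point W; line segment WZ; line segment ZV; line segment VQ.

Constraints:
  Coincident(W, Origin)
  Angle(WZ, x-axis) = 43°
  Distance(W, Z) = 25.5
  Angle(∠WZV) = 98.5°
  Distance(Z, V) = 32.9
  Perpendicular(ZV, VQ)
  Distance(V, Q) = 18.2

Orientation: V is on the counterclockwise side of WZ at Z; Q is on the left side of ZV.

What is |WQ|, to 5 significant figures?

37.335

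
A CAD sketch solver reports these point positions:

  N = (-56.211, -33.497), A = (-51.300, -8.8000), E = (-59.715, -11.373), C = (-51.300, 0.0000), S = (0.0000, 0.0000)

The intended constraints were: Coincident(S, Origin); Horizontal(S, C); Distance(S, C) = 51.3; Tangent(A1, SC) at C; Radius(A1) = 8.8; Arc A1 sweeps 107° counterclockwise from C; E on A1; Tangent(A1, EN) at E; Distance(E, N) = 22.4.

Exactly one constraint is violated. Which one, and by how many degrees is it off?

Tangent(A1, EN) at E — off by 8.00°.

S = (0.00, 0.00) ✓; S.y = 0.00, C.y = 0.00 ✓; |SC| = 51.30 ✓; ∠(AC, CS) = 90.00° ✓; |AC| = 8.800 ✓; bearing(A→E) − bearing(A→C) = 107.0° ✓; |AE| = 8.800 ✓; ∠(AE, EN) = 98.00° ✗; |EN| = 22.40 ✓.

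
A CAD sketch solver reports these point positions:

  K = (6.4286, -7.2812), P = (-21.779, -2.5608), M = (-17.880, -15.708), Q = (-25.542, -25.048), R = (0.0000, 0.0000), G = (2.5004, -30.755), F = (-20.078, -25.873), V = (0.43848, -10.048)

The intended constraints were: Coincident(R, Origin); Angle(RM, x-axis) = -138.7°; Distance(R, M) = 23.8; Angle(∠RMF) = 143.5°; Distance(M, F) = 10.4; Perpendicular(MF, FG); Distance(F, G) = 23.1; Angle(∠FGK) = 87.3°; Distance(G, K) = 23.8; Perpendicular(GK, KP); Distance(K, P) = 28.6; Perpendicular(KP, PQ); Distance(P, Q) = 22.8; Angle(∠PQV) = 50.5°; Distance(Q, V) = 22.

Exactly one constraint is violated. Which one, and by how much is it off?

Distance(Q, V) = 22 — off by 8.00.

R = (0.00, 0.00) ✓; RM at -138.7° ✓; |RM| = 23.80 ✓; ∠RMF = 143.5° ✓; |MF| = 10.40 ✓; ∠(MF, FG) = 90.00° ✓; |FG| = 23.10 ✓; ∠FGK = 87.30° ✓; |GK| = 23.80 ✓; ∠(GK, KP) = 90.00° ✓; |KP| = 28.60 ✓; ∠(KP, PQ) = 90.00° ✓; |PQ| = 22.80 ✓; ∠PQV = 50.50° ✓; |QV| = 30.00 ✗.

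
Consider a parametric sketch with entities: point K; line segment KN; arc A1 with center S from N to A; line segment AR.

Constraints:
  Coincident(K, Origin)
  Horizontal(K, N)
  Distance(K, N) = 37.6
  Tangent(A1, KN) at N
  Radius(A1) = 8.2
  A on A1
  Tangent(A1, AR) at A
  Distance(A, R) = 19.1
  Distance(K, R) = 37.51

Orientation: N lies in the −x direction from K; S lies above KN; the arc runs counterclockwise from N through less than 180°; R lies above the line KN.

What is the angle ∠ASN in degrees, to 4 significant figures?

82.49°

Checks: ∠(SN, NK) = 90.00° ✓; |SN| = 8.200 ✓; |SA| = 8.200 ✓; ∠(SA, AR) = 90.00° ✓; |AR| = 19.10 ✓; |KR| = 37.51 ✓.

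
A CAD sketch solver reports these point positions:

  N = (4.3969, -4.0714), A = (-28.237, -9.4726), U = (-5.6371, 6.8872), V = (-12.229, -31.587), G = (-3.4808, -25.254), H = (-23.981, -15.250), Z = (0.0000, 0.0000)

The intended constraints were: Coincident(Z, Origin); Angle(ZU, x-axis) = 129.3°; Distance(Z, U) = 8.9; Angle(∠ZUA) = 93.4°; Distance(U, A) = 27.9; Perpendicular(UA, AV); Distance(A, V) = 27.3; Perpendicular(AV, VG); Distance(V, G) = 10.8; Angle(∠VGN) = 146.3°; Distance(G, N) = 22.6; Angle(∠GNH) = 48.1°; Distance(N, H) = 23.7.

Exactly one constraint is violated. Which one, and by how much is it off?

Distance(N, H) = 23.7 — off by 6.80.

Z = (0.00, 0.00) ✓; ZU at 129.3° ✓; |ZU| = 8.900 ✓; ∠ZUA = 93.40° ✓; |UA| = 27.90 ✓; ∠(UA, AV) = 90.00° ✓; |AV| = 27.30 ✓; ∠(AV, VG) = 90.00° ✓; |VG| = 10.80 ✓; ∠VGN = 146.3° ✓; |GN| = 22.60 ✓; ∠GNH = 48.10° ✓; |NH| = 30.50 ✗.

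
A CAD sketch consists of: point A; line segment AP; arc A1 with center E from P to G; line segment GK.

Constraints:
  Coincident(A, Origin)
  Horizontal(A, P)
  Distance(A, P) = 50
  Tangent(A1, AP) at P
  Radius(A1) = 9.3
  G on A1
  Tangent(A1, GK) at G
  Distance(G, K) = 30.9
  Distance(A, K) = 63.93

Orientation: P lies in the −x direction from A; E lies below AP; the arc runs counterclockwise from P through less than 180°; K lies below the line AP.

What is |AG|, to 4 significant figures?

60.07

Checks: |EG| = 9.300 ✓; ∠(EG, GK) = 90.00° ✓; |GK| = 30.90 ✓; |AK| = 63.93 ✓.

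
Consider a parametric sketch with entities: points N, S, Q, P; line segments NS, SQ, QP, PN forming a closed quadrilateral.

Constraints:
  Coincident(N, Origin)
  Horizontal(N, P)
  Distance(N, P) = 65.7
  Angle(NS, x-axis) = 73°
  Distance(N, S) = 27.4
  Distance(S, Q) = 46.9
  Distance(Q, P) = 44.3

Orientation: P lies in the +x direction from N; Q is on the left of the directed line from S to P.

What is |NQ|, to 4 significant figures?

67.03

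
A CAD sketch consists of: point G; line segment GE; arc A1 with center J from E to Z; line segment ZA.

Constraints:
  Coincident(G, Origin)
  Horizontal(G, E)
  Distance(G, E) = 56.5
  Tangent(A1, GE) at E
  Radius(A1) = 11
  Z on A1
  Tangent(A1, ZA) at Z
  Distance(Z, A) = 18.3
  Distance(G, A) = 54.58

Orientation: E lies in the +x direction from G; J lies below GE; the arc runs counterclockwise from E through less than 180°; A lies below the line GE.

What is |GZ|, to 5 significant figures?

46.870

Checks: ∠(JE, EG) = 90.00° ✓; |JE| = 11.00 ✓; |JZ| = 11.00 ✓; ∠(JZ, ZA) = 90.00° ✓; |ZA| = 18.30 ✓; |GA| = 54.58 ✓.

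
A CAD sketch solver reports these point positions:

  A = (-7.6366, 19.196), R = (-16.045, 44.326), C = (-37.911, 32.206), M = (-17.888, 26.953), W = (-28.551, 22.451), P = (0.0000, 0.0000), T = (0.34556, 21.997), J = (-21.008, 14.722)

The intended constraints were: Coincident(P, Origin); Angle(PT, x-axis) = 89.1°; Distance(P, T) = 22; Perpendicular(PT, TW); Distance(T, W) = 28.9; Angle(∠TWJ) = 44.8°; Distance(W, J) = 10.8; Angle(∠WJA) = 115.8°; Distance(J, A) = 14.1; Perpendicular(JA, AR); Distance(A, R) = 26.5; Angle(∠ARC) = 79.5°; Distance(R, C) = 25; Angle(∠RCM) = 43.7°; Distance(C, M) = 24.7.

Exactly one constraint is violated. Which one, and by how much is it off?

Distance(C, M) = 24.7 — off by 4.00.

P = (0.00, 0.00) ✓; PT at 89.10° ✓; |PT| = 22.00 ✓; ∠(PT, TW) = 90.00° ✓; |TW| = 28.90 ✓; ∠TWJ = 44.80° ✓; |WJ| = 10.80 ✓; ∠WJA = 115.8° ✓; |JA| = 14.10 ✓; ∠(JA, AR) = 90.00° ✓; |AR| = 26.50 ✓; ∠ARC = 79.50° ✓; |RC| = 25.00 ✓; ∠RCM = 43.70° ✓; |CM| = 20.70 ✗.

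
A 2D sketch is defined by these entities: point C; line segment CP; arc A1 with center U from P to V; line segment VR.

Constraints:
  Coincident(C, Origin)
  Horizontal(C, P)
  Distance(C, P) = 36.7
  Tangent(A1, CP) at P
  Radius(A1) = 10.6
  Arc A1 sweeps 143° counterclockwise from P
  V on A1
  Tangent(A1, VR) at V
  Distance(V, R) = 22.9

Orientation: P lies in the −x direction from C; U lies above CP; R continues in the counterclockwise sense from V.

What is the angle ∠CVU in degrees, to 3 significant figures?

94.8°

C is at the origin; CP is horizontal with |CP| = 36.7 and P on the −x side, so P = (-36.7, 0.00). Tangency of A1 to CP means the radius UP is perpendicular to CP, so U = P + (0, 10.6) = (-36.7, 10.6). On A1, P sits at bearing -90° from U; a 143° counterclockwise sweep puts V at bearing 53°, so V = U + 10.6·(cos 53°, sin 53°) = (-30.3, 19.1). Then cos ∠CVU = VC·VU / (|VC||VU|), giving 94.8°.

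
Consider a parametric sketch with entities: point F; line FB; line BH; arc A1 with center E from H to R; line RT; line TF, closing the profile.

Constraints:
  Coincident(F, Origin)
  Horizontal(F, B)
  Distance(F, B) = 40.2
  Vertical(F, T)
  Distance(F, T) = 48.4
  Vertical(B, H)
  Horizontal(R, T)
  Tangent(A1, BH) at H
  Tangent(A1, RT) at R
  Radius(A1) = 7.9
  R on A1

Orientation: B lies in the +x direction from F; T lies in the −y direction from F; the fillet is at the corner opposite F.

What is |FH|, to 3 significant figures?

57.1

The virtual corner opposite F is at (40.2, -48.4). Tangency of A1 to BH means the radius EH is perpendicular to BH and the tangent condition forces ER to be normal to RT, with radius 7.9, so the center E sits 7.9 in from both sides at E = (32.3, -40.5). That places the tangent points at H = (40.2, -40.5) on BH and R = (32.3, -48.4) on RT. Then |FH| = |H − F| = 57.1.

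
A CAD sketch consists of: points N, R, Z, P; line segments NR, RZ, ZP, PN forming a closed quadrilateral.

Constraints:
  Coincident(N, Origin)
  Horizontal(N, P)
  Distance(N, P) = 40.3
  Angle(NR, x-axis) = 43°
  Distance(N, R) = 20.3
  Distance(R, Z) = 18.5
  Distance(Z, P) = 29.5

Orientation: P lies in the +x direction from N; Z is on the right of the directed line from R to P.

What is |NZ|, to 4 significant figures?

11.91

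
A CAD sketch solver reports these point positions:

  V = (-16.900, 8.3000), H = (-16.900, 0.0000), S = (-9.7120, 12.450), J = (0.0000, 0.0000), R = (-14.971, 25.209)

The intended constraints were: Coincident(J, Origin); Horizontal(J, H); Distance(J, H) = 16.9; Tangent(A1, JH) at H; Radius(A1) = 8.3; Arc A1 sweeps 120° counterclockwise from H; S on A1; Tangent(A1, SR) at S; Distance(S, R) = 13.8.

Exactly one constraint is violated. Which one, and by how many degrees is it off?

Tangent(A1, SR) at S — off by 7.60°.

J = (0.00, 0.00) ✓; J.y = 0.00, H.y = 0.00 ✓; |JH| = 16.90 ✓; ∠(VH, HJ) = 90.00° ✓; |VH| = 8.300 ✓; bearing(V→S) − bearing(V→H) = 120.0° ✓; |VS| = 8.300 ✓; ∠(VS, SR) = 97.60° ✗; |SR| = 13.80 ✓.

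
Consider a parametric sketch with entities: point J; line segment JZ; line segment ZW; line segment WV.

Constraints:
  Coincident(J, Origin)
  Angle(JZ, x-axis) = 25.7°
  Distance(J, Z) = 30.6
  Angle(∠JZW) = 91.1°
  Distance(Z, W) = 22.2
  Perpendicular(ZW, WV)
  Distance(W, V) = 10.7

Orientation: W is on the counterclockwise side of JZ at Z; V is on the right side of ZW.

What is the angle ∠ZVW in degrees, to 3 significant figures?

64.3°

∠JZW = 91.1°, so ZW runs at 25.7° + (180° − 91.1°) = 115° from the x-axis; with |ZW| = 22.2, W = Z + 22.2·(cos 115°, sin 115°) = (18.3, 33.5). ZW ⟂ WV; with |WV| = 10.7 on the right of ZW, V = W + 10.7·(0.909, 0.416) = (28.1, 37.9). Then cos ∠ZVW = VZ·VW / (|VZ||VW|), giving 64.3°.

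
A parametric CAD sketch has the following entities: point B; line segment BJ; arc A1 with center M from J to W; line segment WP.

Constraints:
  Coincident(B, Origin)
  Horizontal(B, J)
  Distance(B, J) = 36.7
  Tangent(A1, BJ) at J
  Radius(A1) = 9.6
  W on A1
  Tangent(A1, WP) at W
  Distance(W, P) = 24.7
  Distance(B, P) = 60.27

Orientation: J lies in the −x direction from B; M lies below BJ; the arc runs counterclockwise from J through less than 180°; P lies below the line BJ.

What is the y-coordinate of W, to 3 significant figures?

-7.61

B is at the origin; BJ is horizontal with |BJ| = 36.7 and J on the −x side, so J = (-36.7, 0.00). The tangent condition forces MJ to be normal to BJ, so M = J + (0, -9.6) = (-36.7, -9.60). Since MW ⟂ WP (tangency), |MP| = √(9.6² + 24.7²) = 26.5 regardless of where W sits on A1. So P lies on both circle(B, 60.27) and circle(M, 26.5); the below-BJ intersection is P = (-51.2, -31.8). W is the foot of the tangent from P: W = (-46.1, -7.61).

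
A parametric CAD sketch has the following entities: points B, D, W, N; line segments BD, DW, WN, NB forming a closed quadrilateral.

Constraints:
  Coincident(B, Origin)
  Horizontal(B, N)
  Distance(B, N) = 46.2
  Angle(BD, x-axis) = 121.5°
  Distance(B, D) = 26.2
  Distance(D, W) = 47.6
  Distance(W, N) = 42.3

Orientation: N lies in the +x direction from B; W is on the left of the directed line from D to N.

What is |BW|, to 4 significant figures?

49.97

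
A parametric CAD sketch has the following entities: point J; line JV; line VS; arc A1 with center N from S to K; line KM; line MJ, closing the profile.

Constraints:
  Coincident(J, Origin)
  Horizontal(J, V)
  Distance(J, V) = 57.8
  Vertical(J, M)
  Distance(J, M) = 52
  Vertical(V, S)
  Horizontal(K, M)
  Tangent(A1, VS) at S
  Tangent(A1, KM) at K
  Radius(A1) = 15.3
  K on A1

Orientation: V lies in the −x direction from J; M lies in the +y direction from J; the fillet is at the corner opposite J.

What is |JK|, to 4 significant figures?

67.16

The virtual corner opposite J is at (-57.80, 52.00). Tangency of A1 to VS means the radius NS is perpendicular to VS and since A1 is tangent to KM there, NK ⟂ KM, with radius 15.3, so the center N sits 15.3 in from both sides at N = (-42.50, 36.70). That places the tangent points at S = (-57.80, 36.70) on VS and K = (-42.50, 52.00) on KM. Then |JK| = |K − J| = 67.16.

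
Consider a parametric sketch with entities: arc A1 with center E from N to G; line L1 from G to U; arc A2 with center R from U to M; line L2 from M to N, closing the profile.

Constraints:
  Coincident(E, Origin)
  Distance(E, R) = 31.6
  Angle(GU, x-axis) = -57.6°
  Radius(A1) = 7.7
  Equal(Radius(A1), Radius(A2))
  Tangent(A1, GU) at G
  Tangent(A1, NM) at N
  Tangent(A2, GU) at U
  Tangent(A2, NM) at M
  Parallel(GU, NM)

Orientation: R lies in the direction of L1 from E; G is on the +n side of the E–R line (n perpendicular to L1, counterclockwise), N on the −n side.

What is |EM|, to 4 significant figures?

32.52

Tangency of A1 to both parallel lines with radius 7.7 puts G and N at E ± 7.7·n: G = (6.501, 4.126), N = (-6.501, -4.126). Equal radii place U and M the same way about R: U = R + 7.7·n = (23.43, -22.55), M = R − 7.7·n = (10.43, -30.81). Then |EM| = |M − E| = 32.52.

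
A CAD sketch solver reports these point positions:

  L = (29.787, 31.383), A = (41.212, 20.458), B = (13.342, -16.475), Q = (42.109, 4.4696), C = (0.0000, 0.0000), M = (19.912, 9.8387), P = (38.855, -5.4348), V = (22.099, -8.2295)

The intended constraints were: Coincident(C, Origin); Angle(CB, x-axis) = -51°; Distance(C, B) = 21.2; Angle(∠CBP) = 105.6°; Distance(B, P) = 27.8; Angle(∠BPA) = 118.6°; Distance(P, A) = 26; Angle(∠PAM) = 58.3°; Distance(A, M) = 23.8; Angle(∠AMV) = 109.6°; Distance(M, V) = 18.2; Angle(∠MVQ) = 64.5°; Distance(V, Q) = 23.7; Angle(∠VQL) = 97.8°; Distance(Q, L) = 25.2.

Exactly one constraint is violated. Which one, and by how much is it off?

Distance(Q, L) = 25.2 — off by 4.40.

C = (0.00, 0.00) ✓; CB at -51.00° ✓; |CB| = 21.20 ✓; ∠CBP = 105.6° ✓; |BP| = 27.80 ✓; ∠BPA = 118.6° ✓; |PA| = 26.00 ✓; ∠PAM = 58.30° ✓; |AM| = 23.80 ✓; ∠AMV = 109.6° ✓; |MV| = 18.20 ✓; ∠MVQ = 64.50° ✓; |VQ| = 23.70 ✓; ∠VQL = 97.80° ✓; |QL| = 29.60 ✗.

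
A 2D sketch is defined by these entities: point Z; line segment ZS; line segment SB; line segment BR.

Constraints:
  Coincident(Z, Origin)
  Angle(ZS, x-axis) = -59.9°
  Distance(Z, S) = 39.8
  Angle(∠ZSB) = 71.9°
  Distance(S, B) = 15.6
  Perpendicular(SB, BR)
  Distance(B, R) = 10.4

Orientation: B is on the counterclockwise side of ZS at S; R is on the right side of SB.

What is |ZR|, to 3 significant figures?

48.3

∠ZSB = 71.9°, so SB runs at -59.9° + (180° − 71.9°) = 48.2° from the x-axis; with |SB| = 15.6, B = S + 15.6·(cos 48.2°, sin 48.2°) = (30.4, -22.8). SB ⟂ BR; with |BR| = 10.4 on the right of SB, R = B + 10.4·(0.745, -0.667) = (38.1, -29.7). Then |ZR| = |R − Z| = 48.3.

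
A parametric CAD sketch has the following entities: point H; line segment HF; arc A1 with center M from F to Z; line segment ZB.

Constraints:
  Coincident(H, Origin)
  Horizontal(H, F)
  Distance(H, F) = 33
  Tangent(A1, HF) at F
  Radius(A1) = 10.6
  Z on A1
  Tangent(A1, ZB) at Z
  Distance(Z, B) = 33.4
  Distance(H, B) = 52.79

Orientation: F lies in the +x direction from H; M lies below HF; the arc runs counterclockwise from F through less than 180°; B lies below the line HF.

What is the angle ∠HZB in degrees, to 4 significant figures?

126.6°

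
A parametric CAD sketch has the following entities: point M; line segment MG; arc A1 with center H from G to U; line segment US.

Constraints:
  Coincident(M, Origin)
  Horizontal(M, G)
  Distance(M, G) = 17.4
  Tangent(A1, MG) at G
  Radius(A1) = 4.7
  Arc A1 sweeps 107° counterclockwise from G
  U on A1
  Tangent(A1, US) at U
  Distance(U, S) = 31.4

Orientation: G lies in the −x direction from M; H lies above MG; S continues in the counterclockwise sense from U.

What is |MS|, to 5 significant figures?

42.322

On A1, G sits at bearing -90° from H; a 107° counterclockwise sweep puts U at bearing 17°, so U = H + 4.7·(cos 17°, sin 17°) = (-12.905, 6.0741). Tangency of A1 to US means the radius HU is perpendicular to US, so US runs along (−sin 17°, cos 17°); with |US| = 31.4, S = (-22.086, 36.102). Then |MS| = |S − M| = 42.322.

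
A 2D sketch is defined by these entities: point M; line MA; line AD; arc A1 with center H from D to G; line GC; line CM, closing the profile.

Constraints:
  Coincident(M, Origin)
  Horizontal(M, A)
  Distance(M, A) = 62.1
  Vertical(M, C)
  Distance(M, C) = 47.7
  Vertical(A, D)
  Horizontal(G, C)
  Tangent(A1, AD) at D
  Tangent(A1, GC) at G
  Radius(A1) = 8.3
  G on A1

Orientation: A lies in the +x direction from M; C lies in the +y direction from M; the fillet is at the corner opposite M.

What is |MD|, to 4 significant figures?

73.54

M is at the origin; M and A share the same y with |MA| = 62.1 and A on the +x side, so A = (62.10, 0.000). MC is vertical with |MC| = 47.7 and C on the +y side, so C = (0.000, 47.70). The virtual corner opposite M is at (62.10, 47.70). Since A1 is tangent to AD there, HD ⟂ AD and A1 meets GC tangentially, so HG is at right angles to GC, with radius 8.3, so the center H sits 8.3 in from both sides at H = (53.80, 39.40). That places the tangent points at D = (62.10, 39.40) on AD and G = (53.80, 47.70) on GC. Then |MD| = |D − M| = 73.54.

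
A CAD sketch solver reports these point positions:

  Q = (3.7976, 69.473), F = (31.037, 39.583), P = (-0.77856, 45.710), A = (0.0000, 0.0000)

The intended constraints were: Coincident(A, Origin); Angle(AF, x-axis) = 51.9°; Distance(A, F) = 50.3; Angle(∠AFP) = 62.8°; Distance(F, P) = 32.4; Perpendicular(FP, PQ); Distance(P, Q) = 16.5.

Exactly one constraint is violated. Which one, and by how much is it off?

Distance(P, Q) = 16.5 — off by 7.70.

A = (0.00, 0.00) ✓; AF at 51.90° ✓; |AF| = 50.30 ✓; ∠AFP = 62.80° ✓; |FP| = 32.40 ✓; ∠(FP, PQ) = 90.00° ✓; |PQ| = 24.20 ✗.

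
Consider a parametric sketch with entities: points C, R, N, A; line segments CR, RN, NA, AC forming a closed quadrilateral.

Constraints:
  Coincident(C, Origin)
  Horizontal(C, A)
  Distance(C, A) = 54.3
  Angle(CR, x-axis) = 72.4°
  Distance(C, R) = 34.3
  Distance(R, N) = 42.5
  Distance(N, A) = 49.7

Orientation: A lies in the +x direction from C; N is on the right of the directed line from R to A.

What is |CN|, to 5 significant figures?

11.012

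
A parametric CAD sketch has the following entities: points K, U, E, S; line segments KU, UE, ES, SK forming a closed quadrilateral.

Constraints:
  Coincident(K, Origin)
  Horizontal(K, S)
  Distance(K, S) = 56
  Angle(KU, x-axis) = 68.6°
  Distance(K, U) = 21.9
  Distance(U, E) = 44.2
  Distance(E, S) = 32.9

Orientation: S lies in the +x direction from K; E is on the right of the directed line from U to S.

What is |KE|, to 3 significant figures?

34.3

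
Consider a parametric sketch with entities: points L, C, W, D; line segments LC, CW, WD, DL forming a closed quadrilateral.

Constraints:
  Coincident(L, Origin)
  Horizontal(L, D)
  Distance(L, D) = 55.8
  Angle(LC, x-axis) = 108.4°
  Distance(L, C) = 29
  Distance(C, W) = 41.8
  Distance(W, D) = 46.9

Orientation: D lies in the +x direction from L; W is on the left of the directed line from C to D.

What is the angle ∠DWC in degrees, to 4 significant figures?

105.2°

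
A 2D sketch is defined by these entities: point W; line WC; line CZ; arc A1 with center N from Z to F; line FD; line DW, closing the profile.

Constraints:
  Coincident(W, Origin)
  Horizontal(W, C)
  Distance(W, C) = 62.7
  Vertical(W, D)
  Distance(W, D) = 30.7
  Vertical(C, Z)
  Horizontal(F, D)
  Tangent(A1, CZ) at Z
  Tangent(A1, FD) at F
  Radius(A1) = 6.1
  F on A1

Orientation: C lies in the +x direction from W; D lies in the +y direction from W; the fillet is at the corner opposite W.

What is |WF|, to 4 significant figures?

64.39

W is at the origin; W and C share the same y with |WC| = 62.7 and C on the +x side, so C = (62.70, 0.000). WD is vertical with |WD| = 30.7 and D on the +y side, so D = (0.000, 30.70). The virtual corner opposite W is at (62.70, 30.70). Tangency of A1 to CZ means the radius NZ is perpendicular to CZ and tangency of A1 to FD means the radius NF is perpendicular to FD, with radius 6.1, so the center N sits 6.1 in from both sides at N = (56.60, 24.60). That places the tangent points at Z = (62.70, 24.60) on CZ and F = (56.60, 30.70) on FD. Then |WF| = |F − W| = 64.39.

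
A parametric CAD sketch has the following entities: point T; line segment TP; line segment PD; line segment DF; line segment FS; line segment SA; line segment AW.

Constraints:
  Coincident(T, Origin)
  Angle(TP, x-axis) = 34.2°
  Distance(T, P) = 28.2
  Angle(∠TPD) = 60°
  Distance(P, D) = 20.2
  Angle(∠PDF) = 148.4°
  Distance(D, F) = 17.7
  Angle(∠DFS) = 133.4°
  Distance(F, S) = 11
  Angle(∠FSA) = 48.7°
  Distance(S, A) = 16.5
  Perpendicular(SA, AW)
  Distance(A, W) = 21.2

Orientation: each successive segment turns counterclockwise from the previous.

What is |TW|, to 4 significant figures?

36.59

T is at the origin; TP runs at 34.2° with length 28.2, so P = (23.32, 15.85). ∠TPD = 60.0° gives PD at 154.2° from the x-axis; with |PD| = 20.2, D = (5.137, 24.64). ∠PDF = 148.4° gives DF at -174.2° from the x-axis; with |DF| = 17.7, F = (-12.47, 22.85). ∠DFS = 133.4° gives FS at -127.6° from the x-axis; with |FS| = 11.0, S = (-19.18, 14.14). ∠FSA = 48.7° gives SA at 3.700° from the x-axis; with |SA| = 16.5, A = (-2.718, 15.20). SA is perpendicular to AW, so AW runs at 93.70°; with |AW| = 21.2, W = (-4.086, 36.36). Then |TW| = |W − T| = 36.59.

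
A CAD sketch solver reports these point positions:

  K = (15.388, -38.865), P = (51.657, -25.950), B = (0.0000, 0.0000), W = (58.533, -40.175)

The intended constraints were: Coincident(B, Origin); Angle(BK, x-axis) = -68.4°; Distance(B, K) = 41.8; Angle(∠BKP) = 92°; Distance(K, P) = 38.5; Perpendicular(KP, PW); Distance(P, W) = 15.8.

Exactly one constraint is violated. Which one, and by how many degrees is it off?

Perpendicular(KP, PW) — off by 6.20°.

B = (0.00, 0.00) ✓; BK at -68.40° ✓; |BK| = 41.80 ✓; ∠BKP = 92.00° ✓; |KP| = 38.50 ✓; ∠(KP, PW) = 83.80° ✗; |PW| = 15.80 ✓.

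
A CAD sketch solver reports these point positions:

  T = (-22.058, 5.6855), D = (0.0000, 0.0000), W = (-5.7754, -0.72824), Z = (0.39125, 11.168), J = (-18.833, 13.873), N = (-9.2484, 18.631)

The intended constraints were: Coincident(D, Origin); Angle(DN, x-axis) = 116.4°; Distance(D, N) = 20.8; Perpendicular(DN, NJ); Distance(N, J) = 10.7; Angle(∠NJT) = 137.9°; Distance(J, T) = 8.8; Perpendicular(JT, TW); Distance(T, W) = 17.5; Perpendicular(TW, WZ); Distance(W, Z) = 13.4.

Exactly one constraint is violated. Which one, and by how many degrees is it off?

Perpendicular(TW, WZ) — off by 5.90°.

D = (0.00, 0.00) ✓; DN at 116.4° ✓; |DN| = 20.80 ✓; ∠(DN, NJ) = 90.00° ✓; |NJ| = 10.70 ✓; ∠NJT = 137.9° ✓; |JT| = 8.800 ✓; ∠(JT, TW) = 90.00° ✓; |TW| = 17.50 ✓; ∠(TW, WZ) = 84.10° ✗; |WZ| = 13.40 ✓.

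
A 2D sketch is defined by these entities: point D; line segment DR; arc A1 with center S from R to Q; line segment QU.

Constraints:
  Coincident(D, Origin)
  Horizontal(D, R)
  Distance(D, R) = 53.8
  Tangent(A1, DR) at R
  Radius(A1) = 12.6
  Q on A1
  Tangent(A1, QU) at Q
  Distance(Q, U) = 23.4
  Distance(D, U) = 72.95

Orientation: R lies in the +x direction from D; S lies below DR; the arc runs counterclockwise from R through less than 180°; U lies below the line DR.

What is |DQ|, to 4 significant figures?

50.25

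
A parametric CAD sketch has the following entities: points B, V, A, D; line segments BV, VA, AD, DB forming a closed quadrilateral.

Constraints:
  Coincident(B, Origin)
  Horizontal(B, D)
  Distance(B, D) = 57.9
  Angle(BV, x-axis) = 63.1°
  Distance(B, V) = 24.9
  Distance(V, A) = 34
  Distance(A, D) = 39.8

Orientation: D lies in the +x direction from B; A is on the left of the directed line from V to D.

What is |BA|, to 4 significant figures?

55.74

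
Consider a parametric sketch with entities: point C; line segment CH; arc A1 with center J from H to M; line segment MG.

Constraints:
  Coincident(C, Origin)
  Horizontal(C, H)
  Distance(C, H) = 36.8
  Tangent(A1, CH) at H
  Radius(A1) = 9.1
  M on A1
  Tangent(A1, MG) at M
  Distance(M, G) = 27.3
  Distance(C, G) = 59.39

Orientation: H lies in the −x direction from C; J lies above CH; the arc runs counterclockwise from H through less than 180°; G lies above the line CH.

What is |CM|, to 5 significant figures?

33.349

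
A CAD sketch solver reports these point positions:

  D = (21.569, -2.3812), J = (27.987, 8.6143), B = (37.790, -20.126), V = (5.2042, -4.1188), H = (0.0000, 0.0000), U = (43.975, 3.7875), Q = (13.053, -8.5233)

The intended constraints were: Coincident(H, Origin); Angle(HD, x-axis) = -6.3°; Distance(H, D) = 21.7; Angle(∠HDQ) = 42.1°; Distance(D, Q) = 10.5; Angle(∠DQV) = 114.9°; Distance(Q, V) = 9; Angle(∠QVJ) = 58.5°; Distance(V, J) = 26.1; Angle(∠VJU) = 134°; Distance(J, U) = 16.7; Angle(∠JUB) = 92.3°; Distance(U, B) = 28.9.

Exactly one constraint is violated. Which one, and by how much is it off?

Distance(U, B) = 28.9 — off by 4.20.

H = (0.00, 0.00) ✓; HD at -6.300° ✓; |HD| = 21.70 ✓; ∠HDQ = 42.10° ✓; |DQ| = 10.50 ✓; ∠DQV = 114.9° ✓; |QV| = 9.000 ✓; ∠QVJ = 58.50° ✓; |VJ| = 26.10 ✓; ∠VJU = 134.0° ✓; |JU| = 16.70 ✓; ∠JUB = 92.30° ✓; |UB| = 24.70 ✗.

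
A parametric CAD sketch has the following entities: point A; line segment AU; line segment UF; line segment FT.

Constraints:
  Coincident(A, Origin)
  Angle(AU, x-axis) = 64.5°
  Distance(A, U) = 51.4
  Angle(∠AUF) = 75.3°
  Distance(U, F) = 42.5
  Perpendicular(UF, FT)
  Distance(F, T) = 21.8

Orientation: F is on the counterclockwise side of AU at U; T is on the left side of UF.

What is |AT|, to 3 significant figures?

40.6

A is at the origin; AU runs at 64.5° with length 51.4, so U = 51.4·(cos 64.5°, sin 64.5°) = (22.1, 46.4). ∠AUF = 75.3°, so UF runs at 64.5° + (180° − 75.3°) = 169° from the x-axis; with |UF| = 42.5, F = U + 42.5·(cos 169°, sin 169°) = (-19.6, 54.4). The perpendicularity gives FT at right angles to UF; with |FT| = 21.8 on the left of UF, T = F + 21.8·(-0.187, -0.982) = (-23.7, 32.9). Then |AT| = |T − A| = 40.6.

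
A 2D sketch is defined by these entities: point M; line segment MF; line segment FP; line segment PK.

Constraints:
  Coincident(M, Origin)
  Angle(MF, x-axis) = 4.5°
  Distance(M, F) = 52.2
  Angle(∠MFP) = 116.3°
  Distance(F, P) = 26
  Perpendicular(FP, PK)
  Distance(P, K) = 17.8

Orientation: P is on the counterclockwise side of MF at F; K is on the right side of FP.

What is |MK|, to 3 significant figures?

81.2

∠MFP = 116.3°, so FP runs at 4.5° + (180° − 116.3°) = 68.2° from the x-axis; with |FP| = 26.0, P = F + 26.0·(cos 68.2°, sin 68.2°) = (61.7, 28.2). The perpendicularity gives PK at right angles to FP; with |PK| = 17.8 on the right of FP, K = P + 17.8·(0.928, -0.371) = (78.2, 21.6). Then |MK| = |K − M| = 81.2.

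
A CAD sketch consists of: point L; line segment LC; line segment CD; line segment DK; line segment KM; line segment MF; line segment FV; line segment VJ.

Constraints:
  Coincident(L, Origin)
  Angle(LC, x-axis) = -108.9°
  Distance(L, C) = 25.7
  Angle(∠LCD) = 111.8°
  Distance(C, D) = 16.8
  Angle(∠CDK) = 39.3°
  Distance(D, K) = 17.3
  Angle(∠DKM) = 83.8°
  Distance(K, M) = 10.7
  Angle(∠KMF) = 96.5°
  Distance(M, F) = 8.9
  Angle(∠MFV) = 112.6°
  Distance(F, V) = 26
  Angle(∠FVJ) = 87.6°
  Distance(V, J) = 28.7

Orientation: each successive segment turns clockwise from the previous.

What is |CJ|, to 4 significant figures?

35.70

L is at the origin; LC runs at -108.9° with length 25.7, so C = (-8.325, -24.31). ∠LCD = 111.8° gives CD at -177.1° from the x-axis; with |CD| = 16.8, D = (-25.10, -25.16). ∠CDK = 39.3° gives DK at 42.20° from the x-axis; with |DK| = 17.3, K = (-12.29, -13.54). ∠DKM = 83.8° gives KM at -54.00° from the x-axis; with |KM| = 10.7, M = (-5.998, -22.20). ∠KMF = 96.5° gives MF at -137.5° from the x-axis; with |MF| = 8.9, F = (-12.56, -28.21). ∠MFV = 112.6° gives FV at 155.1° from the x-axis; with |FV| = 26.0, V = (-36.14, -17.27). ∠FVJ = 87.6° gives VJ at 62.70° from the x-axis; with |VJ| = 28.7, J = (-22.98, 8.237). Then |CJ| = |J − C| = 35.70.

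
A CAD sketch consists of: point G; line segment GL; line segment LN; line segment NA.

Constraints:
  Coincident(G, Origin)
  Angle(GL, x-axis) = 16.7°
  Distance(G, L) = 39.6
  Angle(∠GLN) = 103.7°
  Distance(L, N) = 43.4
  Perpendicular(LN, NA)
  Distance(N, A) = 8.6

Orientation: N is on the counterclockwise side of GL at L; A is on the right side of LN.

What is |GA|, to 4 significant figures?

70.72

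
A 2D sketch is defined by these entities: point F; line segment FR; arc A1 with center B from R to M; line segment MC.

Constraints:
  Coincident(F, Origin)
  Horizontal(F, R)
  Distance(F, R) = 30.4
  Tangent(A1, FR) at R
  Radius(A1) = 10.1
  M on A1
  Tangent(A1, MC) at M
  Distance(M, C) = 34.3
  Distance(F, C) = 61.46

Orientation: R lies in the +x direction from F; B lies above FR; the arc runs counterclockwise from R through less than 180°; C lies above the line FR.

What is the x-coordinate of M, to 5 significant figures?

40.458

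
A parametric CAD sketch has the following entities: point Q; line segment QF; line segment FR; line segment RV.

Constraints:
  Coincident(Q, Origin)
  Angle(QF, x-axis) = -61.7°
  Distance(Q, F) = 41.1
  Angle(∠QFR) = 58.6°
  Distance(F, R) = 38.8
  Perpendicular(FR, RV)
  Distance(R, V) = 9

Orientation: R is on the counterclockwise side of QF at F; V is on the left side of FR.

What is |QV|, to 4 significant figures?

31.34

Q is at the origin; QF runs at -61.7° with length 41.1, so F = 41.1·(cos -61.7°, sin -61.7°) = (19.49, -36.19). ∠QFR = 58.6°, so FR runs at -61.7° + (180° − 58.6°) = 59.70° from the x-axis; with |FR| = 38.8, R = F + 38.8·(cos 59.70°, sin 59.70°) = (39.06, -2.688). The perpendicularity gives RV at right angles to FR; with |RV| = 9.0 on the left of FR, V = R + 9.0·(-0.8634, 0.5045) = (31.29, 1.853). Then |QV| = |V − Q| = 31.34.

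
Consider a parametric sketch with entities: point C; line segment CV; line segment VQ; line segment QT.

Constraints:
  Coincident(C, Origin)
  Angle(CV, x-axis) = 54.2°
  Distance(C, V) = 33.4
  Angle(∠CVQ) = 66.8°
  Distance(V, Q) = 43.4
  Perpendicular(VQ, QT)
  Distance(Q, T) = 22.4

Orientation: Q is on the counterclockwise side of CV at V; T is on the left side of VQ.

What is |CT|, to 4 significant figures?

31.36

C is at the origin; CV runs at 54.2° with length 33.4, so V = 33.4·(cos 54.2°, sin 54.2°) = (19.54, 27.09). ∠CVQ = 66.8°, so VQ runs at 54.2° + (180° − 66.8°) = 167.4° from the x-axis; with |VQ| = 43.4, Q = V + 43.4·(cos 167.4°, sin 167.4°) = (-22.82, 36.56). VQ ⟂ QT; with |QT| = 22.4 on the left of VQ, T = Q + 22.4·(-0.2181, -0.9759) = (-27.70, 14.70). Then |CT| = |T − C| = 31.36.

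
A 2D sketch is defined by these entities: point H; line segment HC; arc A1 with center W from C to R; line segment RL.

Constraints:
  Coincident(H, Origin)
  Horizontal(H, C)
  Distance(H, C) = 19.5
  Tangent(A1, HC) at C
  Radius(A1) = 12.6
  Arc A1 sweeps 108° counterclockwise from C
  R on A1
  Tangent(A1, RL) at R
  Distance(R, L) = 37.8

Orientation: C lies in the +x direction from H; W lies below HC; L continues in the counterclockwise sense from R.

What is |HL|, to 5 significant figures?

55.847

On A1, C sits at bearing 90° from W; a 108° counterclockwise sweep puts R at bearing 198°, so R = W + 12.6·(cos 198°, sin 198°) = (7.5167, -16.494). Since A1 is tangent to RL there, WR ⟂ RL, so RL runs along (−sin 198°, cos 198°); with |RL| = 37.8, L = (19.198, -52.444). Then |HL| = |L − H| = 55.847.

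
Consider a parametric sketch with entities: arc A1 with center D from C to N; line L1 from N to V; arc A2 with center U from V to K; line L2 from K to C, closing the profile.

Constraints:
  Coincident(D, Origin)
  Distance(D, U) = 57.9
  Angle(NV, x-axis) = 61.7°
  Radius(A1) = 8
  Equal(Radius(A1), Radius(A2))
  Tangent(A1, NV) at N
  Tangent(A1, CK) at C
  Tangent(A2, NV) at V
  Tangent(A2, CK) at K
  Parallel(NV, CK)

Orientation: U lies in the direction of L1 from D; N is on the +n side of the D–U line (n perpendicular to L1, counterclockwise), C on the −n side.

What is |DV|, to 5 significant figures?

58.450

Tangency of A1 to both parallel lines with radius 8.0 puts N and C at D ± 8.0·n: N = (-7.0438, 3.7927), C = (7.0438, -3.7927). Equal radii place V and K the same way about U: V = U + 8.0·n = (20.406, 54.772), K = U − 8.0·n = (34.494, 47.187). Then |DV| = |V − D| = 58.450.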